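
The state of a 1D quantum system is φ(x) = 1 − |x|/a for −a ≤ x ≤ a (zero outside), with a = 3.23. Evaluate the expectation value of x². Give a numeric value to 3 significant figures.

1.04

⟨x²⟩ = ∫ x²·|φ|² dx / ∫|φ|² dx (integrals over the domain).
φ is even, so ∫ over [−a, a] = 2∫₀ᵃ with φ = 1 − x/a there: ∫₀ᵃ (1 − x/a)² dx = a/3, ∫₀ᵃ x²(1 − x/a)² dx = a³/30, ∫₀ᵃ x⁴(1 − x/a)² dx = a⁵/105.
State is unnormalized: ∫|φ|² dx = 2.1533, and ∫φ*·x²·φ dx = 2.2466, so ⟨x²⟩ = 2.2466 / 2.1533.
⟨x²⟩ = 1.0433.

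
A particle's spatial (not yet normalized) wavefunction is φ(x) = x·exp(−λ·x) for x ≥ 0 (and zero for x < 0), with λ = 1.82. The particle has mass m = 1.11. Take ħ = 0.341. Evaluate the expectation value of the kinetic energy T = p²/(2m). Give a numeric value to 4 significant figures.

0.1735

T = −(ħ²/2m) d²/dx², so ⟨T⟩ = −(ħ²/2m) ∫ φ*·φ'' dx / ∫|φ|² dx; with m = 1.11.
Differentiate x·exp(−λ·x) with the product rule; every integrand then reduces to terms xʲ·e^(−2λx) on [0, ∞), with ∫₀^∞ xʲ·e^(−2λx) dx = j!/(2λ)^(j+1).
State is unnormalized: ∫|φ|² dx = 0.041469, and ∫φ*·(−ħ²/2m · φ'') dx = 0.0071949, so ⟨T⟩ = 0.0071949 / 0.041469.
⟨T⟩ = 0.17350.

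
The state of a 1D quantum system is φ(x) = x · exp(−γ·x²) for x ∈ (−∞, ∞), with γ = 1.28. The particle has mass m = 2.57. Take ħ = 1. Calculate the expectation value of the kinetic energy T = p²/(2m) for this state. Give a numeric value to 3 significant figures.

T = −(ħ²/2m) d²/dx², so ⟨T⟩ = −(ħ²/2m) ∫ φ*·φ'' dx / ∫|φ|² dx; with m = 2.57.
Expand each integrand as polynomial × e^(−2γx²) and use ∫x^(2j)·e^(−2γx²) dx = (2j−1)!!/(4γ)^j · √(π/(2γ)), odd powers → 0; here √(π/(2γ)) = 1.1078. Differentiate with the product rule, d/dx e^(−γx²) = −2γx·e^(−γx²).
State is unnormalized: ∫|φ|² dx = 0.21636, and ∫φ*·(−ħ²/2m · φ'') dx = 0.16164, so ⟨T⟩ = 0.16164 / 0.21636.
⟨T⟩ = 0.74708.

0.747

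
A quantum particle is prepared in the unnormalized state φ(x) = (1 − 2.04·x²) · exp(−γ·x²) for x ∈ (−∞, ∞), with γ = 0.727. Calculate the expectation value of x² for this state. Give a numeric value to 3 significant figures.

1.34

⟨x²⟩ = ∫ x²·|φ|² dx / ∫|φ|² dx (integrals over the domain).
Expand each integrand as polynomial × e^(−2γx²) and use ∫x^(2j)·e^(−2γx²) dx = (2j−1)!!/(4γ)^j · √(π/(2γ)), odd powers → 0; here √(π/(2γ)) = 1.4699.
State is unnormalized: ∫|φ|² dx = 1.5777, and ∫φ*·x²·φ dx = 2.1092, so ⟨x²⟩ = 2.1092 / 1.5777.
⟨x²⟩ = 1.3369.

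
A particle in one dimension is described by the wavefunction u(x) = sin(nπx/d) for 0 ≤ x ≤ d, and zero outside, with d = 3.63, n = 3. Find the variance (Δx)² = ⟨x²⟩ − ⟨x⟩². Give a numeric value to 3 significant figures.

Compute ⟨x⟩ and ⟨x²⟩ separately, then (Δx)² = ⟨x²⟩ − ⟨x⟩².
With sin²θ = (1 − cos2θ)/2 on 0 ≤ x ≤ d: ∫sin²(nπx/d) dx = d/2, ∫x·sin²(nπx/d) dx = d²/4, ∫x²·sin²(nπx/d) dx = d³·(1/6 − 1/(4n²π²)); higher powers xᵏ the same way, integrating xᵏ·cos(2nπx/d) by parts.
Normalization: ∫|u|² dx = 1.8150.
⟨x⟩ = 1.8150 and ⟨x²⟩ = 4.3181.
(Δx)² = 4.3181 − (1.8150)² = 1.0239.

1.02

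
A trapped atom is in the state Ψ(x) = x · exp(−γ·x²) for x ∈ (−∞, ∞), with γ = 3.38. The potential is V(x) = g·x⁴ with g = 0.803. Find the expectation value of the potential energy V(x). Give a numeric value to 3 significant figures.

⟨V⟩ = ∫ V(x)·|Ψ|² dx / ∫|Ψ|² dx.
Expand each integrand as polynomial × e^(−2γx²) and use ∫x^(2j)·e^(−2γx²) dx = (2j−1)!!/(4γ)^j · √(π/(2γ)), odd powers → 0; here √(π/(2γ)) = 0.68171.
State is unnormalized: ∫|Ψ|² dx = 0.050423, and ∫Ψ*·V(x)·Ψ dx = 0.0033226, so ⟨V⟩ = 0.0033226 / 0.050423.
⟨V⟩ = 0.065895.

0.0659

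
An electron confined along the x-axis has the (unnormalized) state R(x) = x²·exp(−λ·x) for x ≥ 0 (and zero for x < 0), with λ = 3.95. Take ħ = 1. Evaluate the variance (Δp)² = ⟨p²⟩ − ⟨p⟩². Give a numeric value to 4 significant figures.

Compute ⟨p⟩ and ⟨p²⟩ separately; (Δp)² = ⟨p²⟩ − ⟨p⟩².
Differentiate x²·exp(−λ·x) with the product rule; every integrand then reduces to terms xʲ·e^(−2λx) on [0, ∞), with ∫₀^∞ xʲ·e^(−2λx) dx = j!/(2λ)^(j+1).
Normalization: ∫|R|² dx = 0.00077997.
⟨p⟩ = 0.0000 and ⟨p²⟩ = 5.2008.
(Δp)² = 5.2008 − (0.0000)² = 5.2008.

5.201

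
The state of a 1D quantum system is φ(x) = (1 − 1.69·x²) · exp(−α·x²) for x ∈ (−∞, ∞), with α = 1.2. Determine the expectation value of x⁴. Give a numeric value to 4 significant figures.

⟨x⁴⟩ = ∫ x⁴·|φ|² dx / ∫|φ|² dx (integrals over the domain).
Expand each integrand as polynomial × e^(−2αx²) and use ∫x^(2j)·e^(−2αx²) dx = (2j−1)!!/(4α)^j · √(π/(2α)), odd powers → 0; here √(π/(2α)) = 1.1441.
State is unnormalized: ∫|φ|² dx = 0.76395, and ∫φ*·x⁴·φ dx = 0.27081, so ⟨x⁴⟩ = 0.27081 / 0.76395.
⟨x⁴⟩ = 0.35449.

0.3545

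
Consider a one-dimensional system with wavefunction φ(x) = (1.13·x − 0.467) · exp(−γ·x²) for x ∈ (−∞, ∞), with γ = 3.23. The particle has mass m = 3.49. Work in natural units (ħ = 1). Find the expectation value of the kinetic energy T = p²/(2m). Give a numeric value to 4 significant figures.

0.7514

T = −(ħ²/2m) d²/dx², so ⟨T⟩ = −(ħ²/2m) ∫ φ*·φ'' dx / ∫|φ|² dx; with m = 3.49.
Expand each integrand as polynomial × e^(−2γx²) and use ∫x^(2j)·e^(−2γx²) dx = (2j−1)!!/(4γ)^j · √(π/(2γ)), odd powers → 0; here √(π/(2γ)) = 0.69736. Differentiate with the product rule, d/dx e^(−γx²) = −2γx·e^(−γx²).
State is unnormalized: ∫|φ|² dx = 0.22101, and ∫φ*·(−ħ²/2m · φ'') dx = 0.16606, so ⟨T⟩ = 0.16606 / 0.22101.
⟨T⟩ = 0.75137.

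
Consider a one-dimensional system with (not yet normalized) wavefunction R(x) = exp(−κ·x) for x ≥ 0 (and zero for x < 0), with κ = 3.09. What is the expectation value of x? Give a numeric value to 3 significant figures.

0.162

⟨x⟩ = ∫ x·|R|² dx / ∫|R|² dx (integrals over the domain).
Every integrand reduces to terms xʲ·e^(−2κx) on [0, ∞); use ∫₀^∞ xʲ·e^(−2κx) dx = j!/(2κ)^(j+1).
State is unnormalized: ∫|R|² dx = 0.16181, and ∫R*·x·R dx = 0.026183, so ⟨x⟩ = 0.026183 / 0.16181.
⟨x⟩ = 0.16181.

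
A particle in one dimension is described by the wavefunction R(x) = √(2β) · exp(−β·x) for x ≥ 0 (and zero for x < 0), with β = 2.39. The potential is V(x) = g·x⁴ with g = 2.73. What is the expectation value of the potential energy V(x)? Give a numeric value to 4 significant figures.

⟨V⟩ = ∫ V(x)·|R|² dx.
Every integrand reduces to terms xʲ·e^(−2βx) on [0, ∞); use ∫₀^∞ xʲ·e^(−2βx) dx = j!/(2β)^(j+1).
⟨V⟩ = 0.12551.

0.1255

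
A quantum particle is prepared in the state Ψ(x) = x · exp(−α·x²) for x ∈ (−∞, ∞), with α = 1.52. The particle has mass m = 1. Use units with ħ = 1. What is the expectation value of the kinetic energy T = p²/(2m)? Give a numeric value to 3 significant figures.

2.28

T = −(ħ²/2m) d²/dx², so ⟨T⟩ = −(ħ²/2m) ∫ Ψ*·Ψ'' dx / ∫|Ψ|² dx; with m = 1.
Expand each integrand as polynomial × e^(−2αx²) and use ∫x^(2j)·e^(−2αx²) dx = (2j−1)!!/(4α)^j · √(π/(2α)), odd powers → 0; here √(π/(2α)) = 1.0166. Differentiate with the product rule, d/dx e^(−αx²) = −2αx·e^(−αx²).
State is unnormalized: ∫|Ψ|² dx = 0.16720, and ∫Ψ*·(−ħ²/2m · Ψ'') dx = 0.38121, so ⟨T⟩ = 0.38121 / 0.16720.
⟨T⟩ = 2.2800.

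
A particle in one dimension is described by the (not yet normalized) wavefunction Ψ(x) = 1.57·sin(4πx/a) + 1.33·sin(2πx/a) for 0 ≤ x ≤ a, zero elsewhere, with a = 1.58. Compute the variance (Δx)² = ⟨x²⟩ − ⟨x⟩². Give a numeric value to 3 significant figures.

Compute ⟨x⟩ and ⟨x²⟩ separately, then (Δx)² = ⟨x²⟩ − ⟨x⟩².
On 0 ≤ x ≤ a (j ≠ l): ∫sin²(jπx/a) dx = a/2, ∫sin(jπx/a)·sin(lπx/a) dx = 0; diagonal moments ∫x·sin²(jπx/a) dx = a²/4, ∫x²·sin²(jπx/a) dx = a³·(1/6 − 1/(4j²π²)); cross terms ∫x·sin(jπx/a)·sin(lπx/a) dx = 0 for j + l even and −4jla²/(π²(j² − l²)²) for j + l odd, ∫x²·sin(jπx/a)·sin(lπx/a) dx = (−1)^(j+l)·4jla³/(π²(j² − l²)²); higher powers the same way via product-to-sum and parts.
Normalization: ∫|Ψ|² dx = 3.3447.
⟨x⟩ = 0.79000 and ⟨x²⟩ = 0.92521.
(Δx)² = 0.92521 − (0.79000)² = 0.30111.

0.301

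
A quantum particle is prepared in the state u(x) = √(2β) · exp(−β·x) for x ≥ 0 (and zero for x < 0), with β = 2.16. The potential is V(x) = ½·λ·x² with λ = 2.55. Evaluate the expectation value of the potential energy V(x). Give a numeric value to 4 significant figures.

⟨V⟩ = ∫ V(x)·|u|² dx.
Every integrand reduces to terms xʲ·e^(−2βx) on [0, ∞); use ∫₀^∞ xʲ·e^(−2βx) dx = j!/(2β)^(j+1).
⟨V⟩ = 0.13664.

0.1366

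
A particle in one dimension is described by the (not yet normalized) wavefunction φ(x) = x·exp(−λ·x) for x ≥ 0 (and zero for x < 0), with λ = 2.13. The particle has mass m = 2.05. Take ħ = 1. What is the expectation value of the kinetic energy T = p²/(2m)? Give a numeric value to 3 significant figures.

T = −(ħ²/2m) d²/dx², so ⟨T⟩ = −(ħ²/2m) ∫ φ*·φ'' dx / ∫|φ|² dx; with m = 2.05.
Differentiate x·exp(−λ·x) with the product rule; every integrand then reduces to terms xʲ·e^(−2λx) on [0, ∞), with ∫₀^∞ xʲ·e^(−2λx) dx = j!/(2λ)^(j+1).
State is unnormalized: ∫|φ|² dx = 0.025870, and ∫φ*·(−ħ²/2m · φ'') dx = 0.028627, so ⟨T⟩ = 0.028627 / 0.025870.
⟨T⟩ = 1.1066.

1.11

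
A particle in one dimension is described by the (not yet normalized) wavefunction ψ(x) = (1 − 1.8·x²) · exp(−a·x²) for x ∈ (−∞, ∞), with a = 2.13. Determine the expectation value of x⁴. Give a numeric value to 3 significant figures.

0.0261

⟨x⁴⟩ = ∫ x⁴·|ψ|² dx / ∫|ψ|² dx (integrals over the domain).
Expand each integrand as polynomial × e^(−2ax²) and use ∫x^(2j)·e^(−2ax²) dx = (2j−1)!!/(4a)^j · √(π/(2a)), odd powers → 0; here √(π/(2a)) = 0.85876.
State is unnormalized: ∫|ψ|² dx = 0.61089, and ∫ψ*·x⁴·ψ dx = 0.015953, so ⟨x⁴⟩ = 0.015953 / 0.61089.
⟨x⁴⟩ = 0.026115.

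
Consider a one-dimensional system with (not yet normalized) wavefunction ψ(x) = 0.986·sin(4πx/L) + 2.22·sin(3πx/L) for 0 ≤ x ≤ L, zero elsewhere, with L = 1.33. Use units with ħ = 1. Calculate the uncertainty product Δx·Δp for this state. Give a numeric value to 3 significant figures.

Δx = √(⟨x²⟩−⟨x⟩²), Δp = √(⟨p²⟩−⟨p⟩²).
On 0 ≤ x ≤ L (j ≠ l): ∫sin²(jπx/L) dx = L/2, ∫sin(jπx/L)·sin(lπx/L) dx = 0; diagonal moments ∫x·sin²(jπx/L) dx = L²/4, ∫x²·sin²(jπx/L) dx = L³·(1/6 − 1/(4j²π²)); cross terms ∫x·sin(jπx/L)·sin(lπx/L) dx = 0 for j + l even and −4jlL²/(π²(j² − l²)²) for j + l odd, ∫x²·sin(jπx/L)·sin(lπx/L) dx = (−1)^(j+l)·4jlL³/(π²(j² − l²)²); higher powers the same way via product-to-sum and parts. d²/dx² sin(jπx/L) = −(jπ/L)²·sin(jπx/L); on 0 ≤ x ≤ L, ∫sin²(jπx/L) dx = L/2 and ∫sin(jπx/L)·sin(lπx/L) dx = 0 for j ≠ l, so only diagonal terms survive in ∫|ψ|² and ∫ψ·ψ″; ∫ψ·ψ′ dx = [ψ²/2] between the walls = 0.
Normalization: ∫|ψ|² dx = 3.9239.
⟨x⟩ = 0.46912, ⟨x²⟩ = 0.31987 ⇒ Δx = 0.31591.
⟨p⟩ = 0.0000, ⟨p²⟩ = 56.651 ⇒ Δp = 7.5267.
Δx·Δp = 2.3778.

2.38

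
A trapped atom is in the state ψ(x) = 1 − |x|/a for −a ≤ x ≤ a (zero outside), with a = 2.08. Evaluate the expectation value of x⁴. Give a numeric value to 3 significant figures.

0.535

⟨x⁴⟩ = ∫ x⁴·|ψ|² dx / ∫|ψ|² dx (integrals over the domain).
ψ is even, so ∫ over [−a, a] = 2∫₀ᵃ with ψ = 1 − x/a there: ∫₀ᵃ (1 − x/a)² dx = a/3, ∫₀ᵃ x²(1 − x/a)² dx = a³/30, ∫₀ᵃ x⁴(1 − x/a)² dx = a⁵/105.
State is unnormalized: ∫|ψ|² dx = 1.3867, and ∫ψ*·x⁴·ψ dx = 0.74158, so ⟨x⁴⟩ = 0.74158 / 1.3867.
⟨x⁴⟩ = 0.53479.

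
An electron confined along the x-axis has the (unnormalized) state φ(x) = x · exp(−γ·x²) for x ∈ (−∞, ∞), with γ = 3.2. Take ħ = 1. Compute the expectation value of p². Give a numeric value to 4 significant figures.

p² φ = −ħ² d²φ/dx²; ⟨p²⟩ = −ħ² ∫ φ*·φ'' dx / ∫|φ|² dx.
Expand each integrand as polynomial × e^(−2γx²) and use ∫x^(2j)·e^(−2γx²) dx = (2j−1)!!/(4γ)^j · √(π/(2γ)), odd powers → 0; here √(π/(2γ)) = 0.70062. Differentiate with the product rule, d/dx e^(−γx²) = −2γx·e^(−γx²).
State is unnormalized: ∫|φ|² dx = 0.054736, and ∫φ*·(−ħ² φ'') dx = 0.52547, so ⟨p²⟩ = 0.52547 / 0.054736.
⟨p²⟩ = 9.6000.

9.600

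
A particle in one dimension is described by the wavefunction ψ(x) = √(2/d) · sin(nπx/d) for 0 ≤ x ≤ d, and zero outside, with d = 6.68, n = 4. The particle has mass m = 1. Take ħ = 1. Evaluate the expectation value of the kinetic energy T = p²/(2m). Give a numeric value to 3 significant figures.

T = −(ħ²/2m) d²/dx², so ⟨T⟩ = −(ħ²/2m) ∫ ψ*·ψ'' dx; with m = 1.
d/dx sin(nπx/d) = (nπ/d)·cos(nπx/d) and d²/dx² sin(nπx/d) = −(nπ/d)²·sin(nπx/d); on 0 ≤ x ≤ d, ∫sin²(nπx/d) dx = d/2 and ∫sin(nπx/d)·cos(nπx/d) dx = 0.
⟨T⟩ = 1.7694.

1.77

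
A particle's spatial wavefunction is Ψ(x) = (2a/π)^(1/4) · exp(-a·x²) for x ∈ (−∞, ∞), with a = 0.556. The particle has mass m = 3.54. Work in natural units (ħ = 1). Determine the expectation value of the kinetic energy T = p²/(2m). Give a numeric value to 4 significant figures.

0.07853

T = −(ħ²/2m) d²/dx², so ⟨T⟩ = −(ħ²/2m) ∫ Ψ*·Ψ'' dx; with m = 3.54.
Gaussian moments: ∫x^(2j)·e^(−2ax²) dx = (2j−1)!!/(4a)^j · √(π/(2a)), odd powers integrate to 0; here √(π/(2a)) = 1.6808. Derivatives: d/dx e^(−ax²) = −2ax·e^(−ax²), d²/dx² e^(−ax²) = (4a²x² − 2a)·e^(−ax²).
⟨T⟩ = 0.078531.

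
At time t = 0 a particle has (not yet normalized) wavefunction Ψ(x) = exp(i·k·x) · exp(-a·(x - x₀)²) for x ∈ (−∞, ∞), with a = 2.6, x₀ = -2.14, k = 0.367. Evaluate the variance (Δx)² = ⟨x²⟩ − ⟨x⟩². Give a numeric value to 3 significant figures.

Compute ⟨x⟩ and ⟨x²⟩ separately, then (Δx)² = ⟨x²⟩ − ⟨x⟩².
Gaussian moments (u = x − x₀): ∫u^(2j)·e^(−2au²) du = (2j−1)!!/(4a)^j · √(π/(2a)), odd powers integrate to 0; here √(π/(2a)) = 0.77727.
Normalization: ∫|Ψ|² dx = 0.77727.
⟨x⟩ = -2.1400 and ⟨x²⟩ = 4.6758.
(Δx)² = 4.6758 − (-2.1400)² = 0.096154.

0.0962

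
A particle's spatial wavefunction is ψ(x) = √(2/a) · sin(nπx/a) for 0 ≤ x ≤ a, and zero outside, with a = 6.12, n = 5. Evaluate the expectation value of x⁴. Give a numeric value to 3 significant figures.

275.

⟨x⁴⟩ = ∫ x⁴·|ψ|² dx (integrals over the domain).
With sin²θ = (1 − cos2θ)/2 on 0 ≤ x ≤ a: ∫sin²(nπx/a) dx = a/2, ∫x·sin²(nπx/a) dx = a²/4, ∫x²·sin²(nπx/a) dx = a³·(1/6 − 1/(4n²π²)); higher powers xᵏ the same way, integrating xᵏ·cos(2nπx/a) by parts.
⟨x⁴⟩ = 274.92.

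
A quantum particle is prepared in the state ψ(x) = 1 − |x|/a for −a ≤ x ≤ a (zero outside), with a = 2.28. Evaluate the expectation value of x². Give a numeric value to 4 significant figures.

0.5198

⟨x²⟩ = ∫ x²·|ψ|² dx / ∫|ψ|² dx (integrals over the domain).
ψ is even, so ∫ over [−a, a] = 2∫₀ᵃ with ψ = 1 − x/a there: ∫₀ᵃ (1 − x/a)² dx = a/3, ∫₀ᵃ x²(1 − x/a)² dx = a³/30, ∫₀ᵃ x⁴(1 − x/a)² dx = a⁵/105.
State is unnormalized: ∫|ψ|² dx = 1.5200, and ∫ψ*·x²·ψ dx = 0.79016, so ⟨x²⟩ = 0.79016 / 1.5200.
⟨x²⟩ = 0.51984.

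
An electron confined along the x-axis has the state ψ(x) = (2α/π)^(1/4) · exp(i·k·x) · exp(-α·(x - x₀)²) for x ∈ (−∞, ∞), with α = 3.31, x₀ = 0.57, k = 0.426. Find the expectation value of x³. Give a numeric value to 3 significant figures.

0.314

⟨x³⟩ = ∫ x³·|ψ|² dx (integrals over the domain).
Gaussian moments (u = x − x₀): ∫u^(2j)·e^(−2αu²) du = (2j−1)!!/(4α)^j · √(π/(2α)), odd powers integrate to 0; here √(π/(2α)) = 0.68888.
⟨x³⟩ = 0.31435.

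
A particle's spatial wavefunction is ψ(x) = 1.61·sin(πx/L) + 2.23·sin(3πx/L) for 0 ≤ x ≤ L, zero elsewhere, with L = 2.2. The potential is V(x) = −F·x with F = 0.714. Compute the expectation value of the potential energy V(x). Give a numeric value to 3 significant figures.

⟨V⟩ = ∫ V(x)·|ψ|² dx / ∫|ψ|² dx.
On 0 ≤ x ≤ L (j ≠ l): ∫sin²(jπx/L) dx = L/2, ∫sin(jπx/L)·sin(lπx/L) dx = 0; diagonal moments ∫x·sin²(jπx/L) dx = L²/4, ∫x²·sin²(jπx/L) dx = L³·(1/6 − 1/(4j²π²)); cross terms ∫x·sin(jπx/L)·sin(lπx/L) dx = 0 for j + l even and −4jlL²/(π²(j² − l²)²) for j + l odd, ∫x²·sin(jπx/L)·sin(lπx/L) dx = (−1)^(j+l)·4jlL³/(π²(j² − l²)²); higher powers the same way via product-to-sum and parts.
State is unnormalized: ∫|ψ|² dx = 8.3215, and ∫ψ*·V(x)·ψ dx = -6.5357, so ⟨V⟩ = -6.5357 / 8.3215.
⟨V⟩ = -0.78540.

-0.785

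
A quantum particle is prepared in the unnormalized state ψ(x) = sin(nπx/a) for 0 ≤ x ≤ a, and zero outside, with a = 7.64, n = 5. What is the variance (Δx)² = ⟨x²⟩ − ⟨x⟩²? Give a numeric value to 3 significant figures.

4.75

Compute ⟨x⟩ and ⟨x²⟩ separately, then (Δx)² = ⟨x²⟩ − ⟨x⟩².
With sin²θ = (1 − cos2θ)/2 on 0 ≤ x ≤ a: ∫sin²(nπx/a) dx = a/2, ∫x·sin²(nπx/a) dx = a²/4, ∫x²·sin²(nπx/a) dx = a³·(1/6 − 1/(4n²π²)); higher powers xᵏ the same way, integrating xᵏ·cos(2nπx/a) by parts.
Normalization: ∫|ψ|² dx = 3.8200.
⟨x⟩ = 3.8200 and ⟨x²⟩ = 19.338.
(Δx)² = 19.338 − (3.8200)² = 4.7459.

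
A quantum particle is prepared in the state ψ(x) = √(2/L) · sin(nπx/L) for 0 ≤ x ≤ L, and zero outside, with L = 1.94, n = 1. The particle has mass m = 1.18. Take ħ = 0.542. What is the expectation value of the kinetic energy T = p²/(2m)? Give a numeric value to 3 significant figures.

T = −(ħ²/2m) d²/dx², so ⟨T⟩ = −(ħ²/2m) ∫ ψ*·ψ'' dx; with m = 1.18.
d/dx sin(nπx/L) = (nπ/L)·cos(nπx/L) and d²/dx² sin(nπx/L) = −(nπ/L)²·sin(nπx/L); on 0 ≤ x ≤ L, ∫sin²(nπx/L) dx = L/2 and ∫sin(nπx/L)·cos(nπx/L) dx = 0.
⟨T⟩ = 0.32642.

0.326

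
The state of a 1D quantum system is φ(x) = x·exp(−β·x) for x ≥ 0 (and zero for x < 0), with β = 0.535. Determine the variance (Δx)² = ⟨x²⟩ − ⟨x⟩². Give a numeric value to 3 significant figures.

Compute ⟨x⟩ and ⟨x²⟩ separately, then (Δx)² = ⟨x²⟩ − ⟨x⟩².
Every integrand reduces to terms xʲ·e^(−2βx) on [0, ∞); use ∫₀^∞ xʲ·e^(−2βx) dx = j!/(2β)^(j+1).
Normalization: ∫|φ|² dx = 1.6326.
⟨x⟩ = 2.8037 and ⟨x²⟩ = 10.481.
(Δx)² = 10.481 − (2.8037)² = 2.6203.

2.62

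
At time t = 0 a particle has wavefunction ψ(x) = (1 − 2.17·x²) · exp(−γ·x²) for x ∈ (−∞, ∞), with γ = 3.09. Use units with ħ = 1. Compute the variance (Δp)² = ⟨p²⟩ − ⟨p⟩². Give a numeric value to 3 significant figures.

6.53

Compute ⟨p⟩ and ⟨p²⟩ separately; (Δp)² = ⟨p²⟩ − ⟨p⟩².
Expand each integrand as polynomial × e^(−2γx²) and use ∫x^(2j)·e^(−2γx²) dx = (2j−1)!!/(4γ)^j · √(π/(2γ)), odd powers → 0; here √(π/(2γ)) = 0.71299. Differentiate with the product rule, d/dx e^(−γx²) = −2γx·e^(−γx²).
Normalization: ∫|ψ|² dx = 0.52856.
⟨p⟩ = 0.0000 and ⟨p²⟩ = 6.5310.
(Δp)² = 6.5310 − (0.0000)² = 6.5310.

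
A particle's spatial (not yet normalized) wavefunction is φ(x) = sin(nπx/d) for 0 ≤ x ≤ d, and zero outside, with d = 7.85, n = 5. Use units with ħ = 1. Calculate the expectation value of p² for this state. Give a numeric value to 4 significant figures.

4.004

p² φ = −ħ² d²φ/dx²; ⟨p²⟩ = −ħ² ∫ φ*·φ'' dx / ∫|φ|² dx.
d/dx sin(nπx/d) = (nπ/d)·cos(nπx/d) and d²/dx² sin(nπx/d) = −(nπ/d)²·sin(nπx/d); on 0 ≤ x ≤ d, ∫sin²(nπx/d) dx = d/2 and ∫sin(nπx/d)·cos(nπx/d) dx = 0.
State is unnormalized: ∫|φ|² dx = 3.9250, and ∫φ*·(−ħ² φ'') dx = 15.716, so ⟨p²⟩ = 15.716 / 3.9250.
⟨p²⟩ = 4.0041.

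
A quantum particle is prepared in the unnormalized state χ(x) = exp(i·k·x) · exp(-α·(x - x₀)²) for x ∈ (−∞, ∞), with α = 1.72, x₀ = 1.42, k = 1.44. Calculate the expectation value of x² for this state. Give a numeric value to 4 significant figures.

2.162

⟨x²⟩ = ∫ x²·|χ|² dx / ∫|χ|² dx (integrals over the domain).
Gaussian moments (u = x − x₀): ∫u^(2j)·e^(−2αu²) du = (2j−1)!!/(4α)^j · √(π/(2α)), odd powers integrate to 0; here √(π/(2α)) = 0.95564.
State is unnormalized: ∫|χ|² dx = 0.95564, and ∫χ*·x²·χ dx = 2.0659, so ⟨x²⟩ = 2.0659 / 0.95564.
⟨x²⟩ = 2.1617.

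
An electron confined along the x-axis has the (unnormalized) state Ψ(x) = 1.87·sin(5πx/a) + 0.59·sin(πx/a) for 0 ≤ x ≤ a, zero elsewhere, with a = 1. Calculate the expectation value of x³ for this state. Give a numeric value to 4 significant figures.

⟨x³⟩ = ∫ x³·|Ψ|² dx / ∫|Ψ|² dx (integrals over the domain).
On 0 ≤ x ≤ a (j ≠ l): ∫sin²(jπx/a) dx = a/2, ∫sin(jπx/a)·sin(lπx/a) dx = 0; diagonal moments ∫x·sin²(jπx/a) dx = a²/4, ∫x²·sin²(jπx/a) dx = a³·(1/6 − 1/(4j²π²)); cross terms ∫x·sin(jπx/a)·sin(lπx/a) dx = 0 for j + l even and −4jla²/(π²(j² − l²)²) for j + l odd, ∫x²·sin(jπx/a)·sin(lπx/a) dx = (−1)^(j+l)·4jla³/(π²(j² − l²)²); higher powers the same way via product-to-sum and parts.
State is unnormalized: ∫|Ψ|² dx = 1.9225, and ∫Ψ*·x³·Ψ dx = 0.47373, so ⟨x³⟩ = 0.47373 / 1.9225.
⟨x³⟩ = 0.24641.

0.2464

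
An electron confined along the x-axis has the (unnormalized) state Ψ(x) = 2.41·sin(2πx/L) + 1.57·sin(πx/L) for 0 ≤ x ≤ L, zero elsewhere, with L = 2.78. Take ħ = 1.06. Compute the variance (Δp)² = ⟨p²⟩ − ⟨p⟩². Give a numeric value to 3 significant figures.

Compute ⟨p⟩ and ⟨p²⟩ separately; (Δp)² = ⟨p²⟩ − ⟨p⟩².
d²/dx² sin(jπx/L) = −(jπ/L)²·sin(jπx/L); on 0 ≤ x ≤ L, ∫sin²(jπx/L) dx = L/2 and ∫sin(jπx/L)·sin(lπx/L) dx = 0 for j ≠ l, so only diagonal terms survive in ∫|Ψ|² and ∫Ψ·Ψ″; ∫Ψ·Ψ′ dx = [Ψ²/2] between the walls = 0.
Normalization: ∫|Ψ|² dx = 11.499.
⟨p⟩ = 0.0000 and ⟨p²⟩ = 4.4570.
(Δp)² = 4.4570 − (0.0000)² = 4.4570.

4.46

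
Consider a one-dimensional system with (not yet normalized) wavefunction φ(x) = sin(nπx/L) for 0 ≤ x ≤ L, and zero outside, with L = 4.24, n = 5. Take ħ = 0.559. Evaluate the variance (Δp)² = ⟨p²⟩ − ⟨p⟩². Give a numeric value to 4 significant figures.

4.289

Compute ⟨p⟩ and ⟨p²⟩ separately; (Δp)² = ⟨p²⟩ − ⟨p⟩².
d/dx sin(nπx/L) = (nπ/L)·cos(nπx/L) and d²/dx² sin(nπx/L) = −(nπ/L)²·sin(nπx/L); on 0 ≤ x ≤ L, ∫sin²(nπx/L) dx = L/2 and ∫sin(nπx/L)·cos(nπx/L) dx = 0.
Normalization: ∫|φ|² dx = 2.1200.
⟨p⟩ = 0.0000 and ⟨p²⟩ = 4.2888.
(Δp)² = 4.2888 − (0.0000)² = 4.2888.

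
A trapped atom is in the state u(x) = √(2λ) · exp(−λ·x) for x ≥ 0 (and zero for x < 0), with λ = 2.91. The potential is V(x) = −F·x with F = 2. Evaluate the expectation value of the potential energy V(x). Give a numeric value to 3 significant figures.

⟨V⟩ = ∫ V(x)·|u|² dx.
Every integrand reduces to terms xʲ·e^(−2λx) on [0, ∞); use ∫₀^∞ xʲ·e^(−2λx) dx = j!/(2λ)^(j+1).
⟨V⟩ = -0.34364.

-0.344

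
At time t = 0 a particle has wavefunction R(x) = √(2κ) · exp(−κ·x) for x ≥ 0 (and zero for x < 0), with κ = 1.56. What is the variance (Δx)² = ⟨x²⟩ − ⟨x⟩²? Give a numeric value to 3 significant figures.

0.103

Compute ⟨x⟩ and ⟨x²⟩ separately, then (Δx)² = ⟨x²⟩ − ⟨x⟩².
Every integrand reduces to terms xʲ·e^(−2κx) on [0, ∞); use ∫₀^∞ xʲ·e^(−2κx) dx = j!/(2κ)^(j+1).
⟨x⟩ = 0.32051 and ⟨x²⟩ = 0.20546.
(Δx)² = 0.20546 − (0.32051)² = 0.10273.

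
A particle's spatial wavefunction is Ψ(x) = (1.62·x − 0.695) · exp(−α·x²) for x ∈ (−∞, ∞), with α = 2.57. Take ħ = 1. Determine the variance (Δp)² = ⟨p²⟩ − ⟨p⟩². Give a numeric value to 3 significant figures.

Compute ⟨p⟩ and ⟨p²⟩ separately; (Δp)² = ⟨p²⟩ − ⟨p⟩².
Expand each integrand as polynomial × e^(−2αx²) and use ∫x^(2j)·e^(−2αx²) dx = (2j−1)!!/(4α)^j · √(π/(2α)), odd powers → 0; here √(π/(2α)) = 0.78180. Differentiate with the product rule, d/dx e^(−αx²) = −2αx·e^(−αx²).
Normalization: ∫|Ψ|² dx = 0.57721.
⟨p⟩ = 0.0000 and ⟨p²⟩ = 4.3473.
(Δp)² = 4.3473 − (0.0000)² = 4.3473.

4.35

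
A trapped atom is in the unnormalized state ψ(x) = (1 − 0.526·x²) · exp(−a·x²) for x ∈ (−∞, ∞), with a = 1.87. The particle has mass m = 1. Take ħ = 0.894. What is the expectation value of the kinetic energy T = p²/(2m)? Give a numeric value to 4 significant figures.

T = −(ħ²/2m) d²/dx², so ⟨T⟩ = −(ħ²/2m) ∫ ψ*·ψ'' dx / ∫|ψ|² dx; with m = 1.
Expand each integrand as polynomial × e^(−2ax²) and use ∫x^(2j)·e^(−2ax²) dx = (2j−1)!!/(4a)^j · √(π/(2a)), odd powers → 0; here √(π/(2a)) = 0.91651. Differentiate with the product rule, d/dx e^(−ax²) = −2ax·e^(−ax²).
State is unnormalized: ∫|ψ|² dx = 0.80121, and ∫ψ*·(−ħ²/2m · ψ'') dx = 0.80493, so ⟨T⟩ = 0.80493 / 0.80121.
⟨T⟩ = 1.0046.

1.005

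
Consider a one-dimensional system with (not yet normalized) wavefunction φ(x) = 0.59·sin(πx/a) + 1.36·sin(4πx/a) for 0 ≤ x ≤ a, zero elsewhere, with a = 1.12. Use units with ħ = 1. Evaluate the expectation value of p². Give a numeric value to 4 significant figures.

107.2

p² φ = −ħ² d²φ/dx²; ⟨p²⟩ = −ħ² ∫ φ*·φ'' dx / ∫|φ|² dx.
d²/dx² sin(jπx/a) = −(jπ/a)²·sin(jπx/a); on 0 ≤ x ≤ a, ∫sin²(jπx/a) dx = a/2 and ∫sin(jπx/a)·sin(lπx/a) dx = 0 for j ≠ l, so only diagonal terms survive in ∫|φ|² and ∫φ·φ″; ∫φ·φ′ dx = [φ²/2] between the walls = 0.
State is unnormalized: ∫|φ|² dx = 1.2307, and ∫φ*·(−ħ² φ'') dx = 131.93, so ⟨p²⟩ = 131.93 / 1.2307.
⟨p²⟩ = 107.19.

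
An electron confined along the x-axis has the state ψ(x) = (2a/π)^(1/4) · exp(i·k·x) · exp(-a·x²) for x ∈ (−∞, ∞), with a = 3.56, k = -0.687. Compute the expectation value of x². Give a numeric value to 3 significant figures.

⟨x²⟩ = ∫ x²·|ψ|² dx (integrals over the domain).
Gaussian moments: ∫x^(2j)·e^(−2ax²) dx = (2j−1)!!/(4a)^j · √(π/(2a)), odd powers integrate to 0; here √(π/(2a)) = 0.66426.
⟨x²⟩ = 0.070225.

0.0702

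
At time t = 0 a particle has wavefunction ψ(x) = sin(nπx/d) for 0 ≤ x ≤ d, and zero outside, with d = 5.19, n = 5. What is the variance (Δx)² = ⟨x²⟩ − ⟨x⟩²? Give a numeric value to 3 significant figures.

Compute ⟨x⟩ and ⟨x²⟩ separately, then (Δx)² = ⟨x²⟩ − ⟨x⟩².
With sin²θ = (1 − cos2θ)/2 on 0 ≤ x ≤ d: ∫sin²(nπx/d) dx = d/2, ∫x·sin²(nπx/d) dx = d²/4, ∫x²·sin²(nπx/d) dx = d³·(1/6 − 1/(4n²π²)); higher powers xᵏ the same way, integrating xᵏ·cos(2nπx/d) by parts.
Normalization: ∫|ψ|² dx = 2.5950.
⟨x⟩ = 2.5950 and ⟨x²⟩ = 8.9241.
(Δx)² = 8.9241 − (2.5950)² = 2.1901.

2.19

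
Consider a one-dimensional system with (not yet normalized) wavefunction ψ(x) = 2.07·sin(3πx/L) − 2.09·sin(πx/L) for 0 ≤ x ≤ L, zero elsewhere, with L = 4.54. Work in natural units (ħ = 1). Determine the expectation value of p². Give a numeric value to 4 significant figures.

p² ψ = −ħ² d²ψ/dx²; ⟨p²⟩ = −ħ² ∫ ψ*·ψ'' dx / ∫|ψ|² dx.
d²/dx² sin(jπx/L) = −(jπ/L)²·sin(jπx/L); on 0 ≤ x ≤ L, ∫sin²(jπx/L) dx = L/2 and ∫sin(jπx/L)·sin(lπx/L) dx = 0 for j ≠ l, so only diagonal terms survive in ∫|ψ|² and ∫ψ·ψ″; ∫ψ·ψ′ dx = [ψ²/2] between the walls = 0.
State is unnormalized: ∫|ψ|² dx = 19.642, and ∫ψ*·(−ħ² ψ'') dx = 46.666, so ⟨p²⟩ = 46.666 / 19.642.
⟨p²⟩ = 2.3758.

2.376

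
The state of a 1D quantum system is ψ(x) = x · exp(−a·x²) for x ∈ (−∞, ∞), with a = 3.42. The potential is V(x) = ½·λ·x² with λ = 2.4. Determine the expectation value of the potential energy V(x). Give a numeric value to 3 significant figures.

⟨V⟩ = ∫ V(x)·|ψ|² dx / ∫|ψ|² dx.
Expand each integrand as polynomial × e^(−2ax²) and use ∫x^(2j)·e^(−2ax²) dx = (2j−1)!!/(4a)^j · √(π/(2a)), odd powers → 0; here √(π/(2a)) = 0.67771.
State is unnormalized: ∫|ψ|² dx = 0.049541, and ∫ψ*·V(x)·ψ dx = 0.013037, so ⟨V⟩ = 0.013037 / 0.049541.
⟨V⟩ = 0.26316.

0.263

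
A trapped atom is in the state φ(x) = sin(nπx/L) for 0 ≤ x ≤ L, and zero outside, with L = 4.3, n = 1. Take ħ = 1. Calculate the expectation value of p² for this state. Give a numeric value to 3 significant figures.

0.534

p² φ = −ħ² d²φ/dx²; ⟨p²⟩ = −ħ² ∫ φ*·φ'' dx / ∫|φ|² dx.
d/dx sin(nπx/L) = (nπ/L)·cos(nπx/L) and d²/dx² sin(nπx/L) = −(nπ/L)²·sin(nπx/L); on 0 ≤ x ≤ L, ∫sin²(nπx/L) dx = L/2 and ∫sin(nπx/L)·cos(nπx/L) dx = 0.
State is unnormalized: ∫|φ|² dx = 2.1500, and ∫φ*·(−ħ² φ'') dx = 1.1476, so ⟨p²⟩ = 1.1476 / 2.1500.
⟨p²⟩ = 0.53378.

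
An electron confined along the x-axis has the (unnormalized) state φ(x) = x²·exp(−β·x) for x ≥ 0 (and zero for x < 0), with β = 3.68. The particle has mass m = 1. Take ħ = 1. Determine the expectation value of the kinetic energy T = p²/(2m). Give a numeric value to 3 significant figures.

2.26

T = −(ħ²/2m) d²/dx², so ⟨T⟩ = −(ħ²/2m) ∫ φ*·φ'' dx / ∫|φ|² dx; with m = 1.
Differentiate x²·exp(−β·x) with the product rule; every integrand then reduces to terms xʲ·e^(−2βx) on [0, ∞), with ∫₀^∞ xʲ·e^(−2βx) dx = j!/(2β)^(j+1).
State is unnormalized: ∫|φ|² dx = 0.0011113, and ∫φ*·(−ħ²/2m · φ'') dx = 0.0025082, so ⟨T⟩ = 0.0025082 / 0.0011113.
⟨T⟩ = 2.2571.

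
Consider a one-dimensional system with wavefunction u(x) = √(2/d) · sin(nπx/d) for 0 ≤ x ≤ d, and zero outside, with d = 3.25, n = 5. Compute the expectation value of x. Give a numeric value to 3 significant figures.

1.63

⟨x⟩ = ∫ x·|u|² dx (integrals over the domain).
With sin²θ = (1 − cos2θ)/2 on 0 ≤ x ≤ d: ∫sin²(nπx/d) dx = d/2, ∫x·sin²(nπx/d) dx = d²/4, ∫x²·sin²(nπx/d) dx = d³·(1/6 − 1/(4n²π²)); higher powers xᵏ the same way, integrating xᵏ·cos(2nπx/d) by parts.
⟨x⟩ = 1.6250.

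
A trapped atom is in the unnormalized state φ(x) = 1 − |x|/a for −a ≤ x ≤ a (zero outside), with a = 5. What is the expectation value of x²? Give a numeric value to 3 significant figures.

2.50

⟨x²⟩ = ∫ x²·|φ|² dx / ∫|φ|² dx (integrals over the domain).
φ is even, so ∫ over [−a, a] = 2∫₀ᵃ with φ = 1 − x/a there: ∫₀ᵃ (1 − x/a)² dx = a/3, ∫₀ᵃ x²(1 − x/a)² dx = a³/30, ∫₀ᵃ x⁴(1 − x/a)² dx = a⁵/105.
State is unnormalized: ∫|φ|² dx = 3.3333, and ∫φ*·x²·φ dx = 8.3333, so ⟨x²⟩ = 8.3333 / 3.3333.
⟨x²⟩ = 2.5000.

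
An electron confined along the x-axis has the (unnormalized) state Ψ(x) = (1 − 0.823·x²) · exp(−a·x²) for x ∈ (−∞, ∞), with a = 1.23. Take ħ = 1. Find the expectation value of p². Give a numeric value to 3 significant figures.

2.51

p² Ψ = −ħ² d²Ψ/dx²; ⟨p²⟩ = −ħ² ∫ Ψ*·Ψ'' dx / ∫|Ψ|² dx.
Expand each integrand as polynomial × e^(−2ax²) and use ∫x^(2j)·e^(−2ax²) dx = (2j−1)!!/(4a)^j · √(π/(2a)), odd powers → 0; here √(π/(2a)) = 1.1301. Differentiate with the product rule, d/dx e^(−ax²) = −2ax·e^(−ax²).
State is unnormalized: ∫|Ψ|² dx = 0.84687, and ∫Ψ*·(−ħ² Ψ'') dx = 2.1273, so ⟨p²⟩ = 2.1273 / 0.84687.
⟨p²⟩ = 2.5119.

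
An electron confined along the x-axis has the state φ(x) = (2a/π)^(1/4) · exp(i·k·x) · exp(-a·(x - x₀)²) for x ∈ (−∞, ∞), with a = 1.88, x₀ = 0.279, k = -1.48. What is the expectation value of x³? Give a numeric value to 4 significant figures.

⟨x³⟩ = ∫ x³·|φ|² dx (integrals over the domain).
Gaussian moments (u = x − x₀): ∫u^(2j)·e^(−2au²) du = (2j−1)!!/(4a)^j · √(π/(2a)), odd powers integrate to 0; here √(π/(2a)) = 0.91407.
⟨x³⟩ = 0.13302.

0.1330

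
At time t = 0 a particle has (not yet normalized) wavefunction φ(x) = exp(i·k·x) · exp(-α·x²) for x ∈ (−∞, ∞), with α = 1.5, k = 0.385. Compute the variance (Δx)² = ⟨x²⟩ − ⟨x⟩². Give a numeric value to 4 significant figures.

Compute ⟨x⟩ and ⟨x²⟩ separately, then (Δx)² = ⟨x²⟩ − ⟨x⟩².
Gaussian moments: ∫x^(2j)·e^(−2αx²) dx = (2j−1)!!/(4α)^j · √(π/(2α)), odd powers integrate to 0; here √(π/(2α)) = 1.0233.
Normalization: ∫|φ|² dx = 1.0233.
⟨x⟩ = 0.0000 and ⟨x²⟩ = 0.16667.
(Δx)² = 0.16667 − (0.0000)² = 0.16667.

0.1667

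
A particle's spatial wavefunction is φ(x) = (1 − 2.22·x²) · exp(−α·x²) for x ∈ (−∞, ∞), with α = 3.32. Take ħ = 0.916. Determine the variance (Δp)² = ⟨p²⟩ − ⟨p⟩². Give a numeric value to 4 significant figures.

Compute ⟨p⟩ and ⟨p²⟩ separately; (Δp)² = ⟨p²⟩ − ⟨p⟩².
Expand each integrand as polynomial × e^(−2αx²) and use ∫x^(2j)·e^(−2αx²) dx = (2j−1)!!/(4α)^j · √(π/(2α)), odd powers → 0; here √(π/(2α)) = 0.68785. Differentiate with the product rule, d/dx e^(−αx²) = −2αx·e^(−αx²).
Normalization: ∫|φ|² dx = 0.51554.
⟨p⟩ = 0.0000 and ⟨p²⟩ = 5.6864.
(Δp)² = 5.6864 − (0.0000)² = 5.6864.

5.686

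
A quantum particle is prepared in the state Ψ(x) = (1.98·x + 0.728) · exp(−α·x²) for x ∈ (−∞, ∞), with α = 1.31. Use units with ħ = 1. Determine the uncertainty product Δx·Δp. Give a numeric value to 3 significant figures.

Δx = √(⟨x²⟩−⟨x⟩²), Δp = √(⟨p²⟩−⟨p⟩²).
Expand each integrand as polynomial × e^(−2αx²) and use ∫x^(2j)·e^(−2αx²) dx = (2j−1)!!/(4α)^j · √(π/(2α)), odd powers → 0; here √(π/(2α)) = 1.0950. Differentiate with the product rule, d/dx e^(−αx²) = −2αx·e^(−αx²).
Normalization: ∫|Ψ|² dx = 1.3996.
⟨x⟩ = 0.43044, ⟨x²⟩ = 0.41426 ⇒ Δx = 0.47852.
⟨p⟩ = 0.0000, ⟨p²⟩ = 2.8436 ⇒ Δp = 1.6863.
Δx·Δp = 0.80692.

0.807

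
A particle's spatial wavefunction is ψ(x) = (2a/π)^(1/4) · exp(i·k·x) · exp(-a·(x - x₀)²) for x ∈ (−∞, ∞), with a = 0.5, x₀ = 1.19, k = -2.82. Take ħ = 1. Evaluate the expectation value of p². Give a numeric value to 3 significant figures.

p² ψ = −ħ² d²ψ/dx²; ⟨p²⟩ = −ħ² ∫ ψ*·ψ'' dx.
Gaussian moments (u = x − x₀): ∫u^(2j)·e^(−2au²) du = (2j−1)!!/(4a)^j · √(π/(2a)), odd powers integrate to 0; here √(π/(2a)) = 1.7725. Derivatives: ψ′ = (ik − 2au)·ψ, ψ″ = ((ik − 2au)² − 2a)·ψ; the odd-in-u pieces drop out.
⟨p²⟩ = 8.4524.

8.45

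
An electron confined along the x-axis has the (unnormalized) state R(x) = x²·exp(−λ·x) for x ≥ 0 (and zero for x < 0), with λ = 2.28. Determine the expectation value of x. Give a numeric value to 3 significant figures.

⟨x⟩ = ∫ x·|R|² dx / ∫|R|² dx (integrals over the domain).
Every integrand reduces to terms xʲ·e^(−2λx) on [0, ∞); use ∫₀^∞ xʲ·e^(−2λx) dx = j!/(2λ)^(j+1).
State is unnormalized: ∫|R|² dx = 0.012173, and ∫R*·x·R dx = 0.013347, so ⟨x⟩ = 0.013347 / 0.012173.
⟨x⟩ = 1.0965.

1.10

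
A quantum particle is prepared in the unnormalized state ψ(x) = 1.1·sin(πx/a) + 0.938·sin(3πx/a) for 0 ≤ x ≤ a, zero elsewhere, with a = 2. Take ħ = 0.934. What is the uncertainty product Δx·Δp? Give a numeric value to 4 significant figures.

Δx = √(⟨x²⟩−⟨x⟩²), Δp = √(⟨p²⟩−⟨p⟩²).
On 0 ≤ x ≤ a (j ≠ l): ∫sin²(jπx/a) dx = a/2, ∫sin(jπx/a)·sin(lπx/a) dx = 0; diagonal moments ∫x·sin²(jπx/a) dx = a²/4, ∫x²·sin²(jπx/a) dx = a³·(1/6 − 1/(4j²π²)); cross terms ∫x·sin(jπx/a)·sin(lπx/a) dx = 0 for j + l even and −4jla²/(π²(j² − l²)²) for j + l odd, ∫x²·sin(jπx/a)·sin(lπx/a) dx = (−1)^(j+l)·4jla³/(π²(j² − l²)²); higher powers the same way via product-to-sum and parts. d²/dx² sin(jπx/a) = −(jπ/a)²·sin(jπx/a); on 0 ≤ x ≤ a, ∫sin²(jπx/a) dx = a/2 and ∫sin(jπx/a)·sin(lπx/a) dx = 0 for j ≠ l, so only diagonal terms survive in ∫|ψ|² and ∫ψ·ψ″; ∫ψ·ψ′ dx = [ψ²/2] between the walls = 0.
Normalization: ∫|ψ|² dx = 2.0898.
⟨x⟩ = 1.0000, ⟨x²⟩ = 1.3566 ⇒ Δx = 0.59716.
⟨p⟩ = 0.0000, ⟨p²⟩ = 9.4021 ⇒ Δp = 3.0663.
Δx·Δp = 1.8311.

1.831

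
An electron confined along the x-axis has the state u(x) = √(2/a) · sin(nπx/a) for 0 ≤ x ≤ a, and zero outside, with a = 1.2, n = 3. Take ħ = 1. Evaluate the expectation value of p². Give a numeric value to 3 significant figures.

61.7

p² u = −ħ² d²u/dx²; ⟨p²⟩ = −ħ² ∫ u*·u'' dx.
d/dx sin(nπx/a) = (nπ/a)·cos(nπx/a) and d²/dx² sin(nπx/a) = −(nπ/a)²·sin(nπx/a); on 0 ≤ x ≤ a, ∫sin²(nπx/a) dx = a/2 and ∫sin(nπx/a)·cos(nπx/a) dx = 0.
⟨p²⟩ = 61.685.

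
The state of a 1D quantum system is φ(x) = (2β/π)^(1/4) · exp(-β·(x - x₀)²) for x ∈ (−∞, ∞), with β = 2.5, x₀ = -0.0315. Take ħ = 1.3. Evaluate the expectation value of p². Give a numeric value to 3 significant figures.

p² φ = −ħ² d²φ/dx²; ⟨p²⟩ = −ħ² ∫ φ*·φ'' dx.
Gaussian moments (u = x − x₀): ∫u^(2j)·e^(−2βu²) du = (2j−1)!!/(4β)^j · √(π/(2β)), odd powers integrate to 0; here √(π/(2β)) = 0.79267. Derivatives: d/dx e^(−βu²) = −2βu·e^(−βu²), d²/dx² e^(−βu²) = (4β²u² − 2β)·e^(−βu²).
⟨p²⟩ = 4.2250.

4.23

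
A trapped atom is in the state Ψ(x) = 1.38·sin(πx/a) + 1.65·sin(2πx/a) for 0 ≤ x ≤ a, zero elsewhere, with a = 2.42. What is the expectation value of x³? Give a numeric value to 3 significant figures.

0.870

⟨x³⟩ = ∫ x³·|Ψ|² dx / ∫|Ψ|² dx (integrals over the domain).
On 0 ≤ x ≤ a (j ≠ l): ∫sin²(jπx/a) dx = a/2, ∫sin(jπx/a)·sin(lπx/a) dx = 0; diagonal moments ∫x·sin²(jπx/a) dx = a²/4, ∫x²·sin²(jπx/a) dx = a³·(1/6 − 1/(4j²π²)); cross terms ∫x·sin(jπx/a)·sin(lπx/a) dx = 0 for j + l even and −4jla²/(π²(j² − l²)²) for j + l odd, ∫x²·sin(jπx/a)·sin(lπx/a) dx = (−1)^(j+l)·4jla³/(π²(j² − l²)²); higher powers the same way via product-to-sum and parts.
State is unnormalized: ∫|Ψ|² dx = 5.5985, and ∫Ψ*·x³·Ψ dx = 4.8691, so ⟨x³⟩ = 4.8691 / 5.5985.
⟨x³⟩ = 0.86970.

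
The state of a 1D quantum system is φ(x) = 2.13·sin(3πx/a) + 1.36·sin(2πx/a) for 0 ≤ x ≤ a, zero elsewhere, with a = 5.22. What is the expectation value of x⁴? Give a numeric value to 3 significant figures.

41.0

⟨x⁴⟩ = ∫ x⁴·|φ|² dx / ∫|φ|² dx (integrals over the domain).
On 0 ≤ x ≤ a (j ≠ l): ∫sin²(jπx/a) dx = a/2, ∫sin(jπx/a)·sin(lπx/a) dx = 0; diagonal moments ∫x·sin²(jπx/a) dx = a²/4, ∫x²·sin²(jπx/a) dx = a³·(1/6 − 1/(4j²π²)); cross terms ∫x·sin(jπx/a)·sin(lπx/a) dx = 0 for j + l even and −4jla²/(π²(j² − l²)²) for j + l odd, ∫x²·sin(jπx/a)·sin(lπx/a) dx = (−1)^(j+l)·4jla³/(π²(j² − l²)²); higher powers the same way via product-to-sum and parts.
State is unnormalized: ∫|φ|² dx = 16.669, and ∫φ*·x⁴·φ dx = 684.15, so ⟨x⁴⟩ = 684.15 / 16.669.
⟨x⁴⟩ = 41.044.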